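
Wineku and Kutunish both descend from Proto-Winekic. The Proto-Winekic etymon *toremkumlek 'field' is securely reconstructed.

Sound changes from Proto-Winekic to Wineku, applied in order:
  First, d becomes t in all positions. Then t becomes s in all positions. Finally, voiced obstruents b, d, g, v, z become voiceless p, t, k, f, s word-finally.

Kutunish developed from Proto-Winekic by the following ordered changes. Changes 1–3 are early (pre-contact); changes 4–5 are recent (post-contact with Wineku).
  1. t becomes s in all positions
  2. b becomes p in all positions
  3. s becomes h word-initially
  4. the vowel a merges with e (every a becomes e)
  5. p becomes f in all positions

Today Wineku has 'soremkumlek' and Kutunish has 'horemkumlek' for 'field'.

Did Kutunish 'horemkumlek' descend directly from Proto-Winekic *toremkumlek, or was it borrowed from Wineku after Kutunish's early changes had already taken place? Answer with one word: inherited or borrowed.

inherited

If inherited, *toremkumlek would pass through all of Kutunish's changes:
Kutunish: start from *toremkumlek.
  rule 1 (unconditioned shift): toremkumlek → soremkumlek
  rule 2: no change — soremkumlek
  rule 3 (debuccalisation): soremkumlek → horemkumlek
  rule 4: no change — horemkumlek
  rule 5: no change — horemkumlek
  ⇒ Kutunish horemkumlek
If borrowed from Wineku 'soremkumlek' after the early changes, it would undergo only the recent ones:
  rule 4 (vowel merger): no change (soremkumlek)
  rule 5 (unconditioned shift): no change (soremkumlek)
  ⇒ as a loan: soremkumlek
Kutunish 'horemkumlek' matches the inherited outcome exactly, so it is an inherited cognate, not a loan.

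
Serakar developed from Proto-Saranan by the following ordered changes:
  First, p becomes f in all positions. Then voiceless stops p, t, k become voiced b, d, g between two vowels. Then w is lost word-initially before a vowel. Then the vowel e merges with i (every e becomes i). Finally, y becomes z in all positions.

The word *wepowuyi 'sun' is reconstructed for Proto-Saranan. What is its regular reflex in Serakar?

ifowuzi

Serakar: *wepowuyi
  wepowuyi → wefowuyi   [unconditioned shift]
  wefowuyi (rule 2 does not apply)
  wefowuyi → efowuyi   [glide loss]
  efowuyi → ifowuyi   [vowel merger]
  ifowuyi → ifowuzi   [unconditioned shift]
  giving Serakar ifowuzi.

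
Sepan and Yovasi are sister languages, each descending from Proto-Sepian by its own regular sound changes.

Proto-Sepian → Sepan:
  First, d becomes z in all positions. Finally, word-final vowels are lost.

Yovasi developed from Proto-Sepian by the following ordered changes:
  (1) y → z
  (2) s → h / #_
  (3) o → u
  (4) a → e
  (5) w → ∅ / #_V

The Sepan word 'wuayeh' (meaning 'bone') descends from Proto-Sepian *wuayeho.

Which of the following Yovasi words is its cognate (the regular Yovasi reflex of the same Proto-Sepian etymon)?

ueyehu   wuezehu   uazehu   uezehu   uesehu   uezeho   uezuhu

Yovasi: *wuayeho
  wuayeho → wuazeho   [unconditioned shift]
  wuazeho (rule 2 does not apply)
  wuazeho → wuazehu   [vowel merger]
  wuazehu → wuezehu   [vowel merger]
  wuezehu → uezehu   [glide loss]
  giving Yovasi uezehu.
Among the options, 'uezehu' alone shows every Yovasi change applied in order.

uezehu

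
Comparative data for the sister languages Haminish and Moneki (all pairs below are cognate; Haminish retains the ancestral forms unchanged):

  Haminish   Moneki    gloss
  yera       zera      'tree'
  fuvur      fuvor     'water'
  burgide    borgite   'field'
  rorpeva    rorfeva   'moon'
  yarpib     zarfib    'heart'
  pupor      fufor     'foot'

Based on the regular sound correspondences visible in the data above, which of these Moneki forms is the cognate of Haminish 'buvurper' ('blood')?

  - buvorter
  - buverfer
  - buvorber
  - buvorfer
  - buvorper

fuvur ~ fuvor, burgide ~ borgite — Haminish u corresponds to Moneki o after a consonant, before r.
rorpeva ~ rorfeva — Haminish p corresponds to Moneki f after a consonant, before a front vowel.
Applying these to Haminish 'buvurper':
  buvurper → buvorper   (u→o after a consonant, before r)
  buvorper → buvorfer   (p→f after a consonant, before a front vowel)
So the Moneki cognate is 'buvorfer'.

buvorfer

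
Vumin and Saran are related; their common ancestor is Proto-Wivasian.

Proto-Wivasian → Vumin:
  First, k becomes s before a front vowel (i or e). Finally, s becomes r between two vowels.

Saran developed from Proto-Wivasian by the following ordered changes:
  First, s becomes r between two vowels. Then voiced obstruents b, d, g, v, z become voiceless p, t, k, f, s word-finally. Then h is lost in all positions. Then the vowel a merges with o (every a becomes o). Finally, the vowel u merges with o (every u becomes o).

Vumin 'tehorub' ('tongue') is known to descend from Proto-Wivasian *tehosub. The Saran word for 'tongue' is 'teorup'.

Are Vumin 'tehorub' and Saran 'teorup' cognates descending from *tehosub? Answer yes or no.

no

Derive the expected Saran reflex of *tehosub:
Saran: *tehosub
  tehosub → tehorub   [rhotacism]
  tehorub → tehorup   [final devoicing]
  tehorup → teorup   [h-loss]
  teorup (rule 4 does not apply)
  teorup → teorop   [vowel merger]
  giving Saran teorop.
The regular Saran reflex would be 'teorop', but the attested form is 'teorup'. The correspondence is irregular, so they are not cognates (the Saran form has a different source).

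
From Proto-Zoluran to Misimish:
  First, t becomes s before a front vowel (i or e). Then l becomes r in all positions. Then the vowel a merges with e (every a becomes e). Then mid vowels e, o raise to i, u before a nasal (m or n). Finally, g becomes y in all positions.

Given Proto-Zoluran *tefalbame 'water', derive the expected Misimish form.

seferbime

Misimish: *tefalbame > sefalbame > sefarbame > seferbeme > seferbime  (by palatalisation, unconditioned shift, vowel merger, pre-nasal raising)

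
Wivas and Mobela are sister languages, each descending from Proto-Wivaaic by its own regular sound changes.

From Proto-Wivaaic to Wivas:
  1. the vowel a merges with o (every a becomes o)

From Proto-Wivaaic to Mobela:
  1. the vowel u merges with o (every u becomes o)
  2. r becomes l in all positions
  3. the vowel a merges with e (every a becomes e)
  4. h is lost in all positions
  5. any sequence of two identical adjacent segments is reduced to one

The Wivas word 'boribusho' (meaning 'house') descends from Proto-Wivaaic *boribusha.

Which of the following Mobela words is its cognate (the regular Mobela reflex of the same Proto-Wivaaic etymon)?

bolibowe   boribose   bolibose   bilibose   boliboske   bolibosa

bolibose

Mobela: start from *boribusha.
  rule 1 (vowel merger): boribusha → boribosha
  rule 2 (unconditioned shift): boribosha → bolibosha
  rule 3 (vowel merger): bolibosha → boliboshe
  rule 4 (h-loss): boliboshe → bolibose
  rule 5: no change — bolibose
  ⇒ Mobela bolibose
Only 'bolibose' matches the regular Mobela development of *boribusha.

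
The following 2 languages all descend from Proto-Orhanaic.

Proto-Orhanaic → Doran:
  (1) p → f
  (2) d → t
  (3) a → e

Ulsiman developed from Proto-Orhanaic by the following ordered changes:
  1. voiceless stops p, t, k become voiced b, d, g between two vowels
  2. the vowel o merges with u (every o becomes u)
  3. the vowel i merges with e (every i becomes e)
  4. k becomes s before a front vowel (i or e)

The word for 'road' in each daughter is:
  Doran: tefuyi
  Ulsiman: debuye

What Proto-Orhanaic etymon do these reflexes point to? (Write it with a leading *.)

*depuyi

Position 6: Doran has i, Ulsiman has e. Doran preserves i here (none of its changes turn any other segment into i), so the proto-segment is *i.
Position 3: Doran has f, Ulsiman has b. Taking the neighbouring segments as reconstructed: Doran f could go back to *p or *f; Ulsiman b could go back to *p or *b — the one source consistent with every daughter is *p.
This points to *depuyi. Verify forward in each daughter:
Doran: *depuyi
  depuyi → defuyi   [unconditioned shift]
  defuyi → tefuyi   [unconditioned shift]
  tefuyi (rule 3 does not apply)
  giving Doran tefuyi.
Ulsiman: *depuyi > debuyi > debuye  (by intervocalic voicing, vowel merger)
*depuyi is the unique common source.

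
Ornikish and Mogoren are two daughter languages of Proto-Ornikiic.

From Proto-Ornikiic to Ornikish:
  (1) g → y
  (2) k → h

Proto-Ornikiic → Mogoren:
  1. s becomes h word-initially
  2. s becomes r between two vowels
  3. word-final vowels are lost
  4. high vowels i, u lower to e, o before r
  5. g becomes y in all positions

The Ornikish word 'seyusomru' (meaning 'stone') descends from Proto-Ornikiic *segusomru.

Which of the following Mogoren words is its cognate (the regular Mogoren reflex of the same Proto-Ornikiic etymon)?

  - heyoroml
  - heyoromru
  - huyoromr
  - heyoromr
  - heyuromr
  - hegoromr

heyoromr

Mogoren: *segusomru
  segusomru → hegusomru   [debuccalisation]
  hegusomru → heguromru   [rhotacism]
  heguromru → heguromr   [apocope]
  heguromr → hegoromr   [pre-rhotic lowering]
  hegoromr → heyoromr   [unconditioned shift]
  giving Mogoren heyoromr.
Among the options, 'heyoromr' alone shows every Mogoren change applied in order.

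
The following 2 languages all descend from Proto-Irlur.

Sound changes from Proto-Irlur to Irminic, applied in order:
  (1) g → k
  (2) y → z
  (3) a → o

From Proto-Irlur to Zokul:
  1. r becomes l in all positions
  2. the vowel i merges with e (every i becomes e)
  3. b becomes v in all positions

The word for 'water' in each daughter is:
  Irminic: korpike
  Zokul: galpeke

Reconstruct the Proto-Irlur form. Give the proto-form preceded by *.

Position 2: Irminic has o, Zokul has a. Zokul preserves a here (none of its changes turn any other segment into a), so the proto-segment is *a.
Position 3: Irminic has r, Zokul has l. Irminic preserves r here (none of its changes turn any other segment into r), so the proto-segment is *r.
Verify the candidate proto-form against each daughter:
Irminic: *garpike
  garpike → karpike   [unconditioned shift]
  karpike (rule 2 does not apply)
  karpike → korpike   [vowel merger]
  giving Irminic korpike.
Zokul: *garpike
  garpike → galpike   [unconditioned shift]
  galpike → galpeke   [vowel merger]
  galpeke (rule 3 does not apply)
  giving Zokul galpeke.
No other proto-form is consistent with every reflex, so the reconstruction is *garpike.

*garpike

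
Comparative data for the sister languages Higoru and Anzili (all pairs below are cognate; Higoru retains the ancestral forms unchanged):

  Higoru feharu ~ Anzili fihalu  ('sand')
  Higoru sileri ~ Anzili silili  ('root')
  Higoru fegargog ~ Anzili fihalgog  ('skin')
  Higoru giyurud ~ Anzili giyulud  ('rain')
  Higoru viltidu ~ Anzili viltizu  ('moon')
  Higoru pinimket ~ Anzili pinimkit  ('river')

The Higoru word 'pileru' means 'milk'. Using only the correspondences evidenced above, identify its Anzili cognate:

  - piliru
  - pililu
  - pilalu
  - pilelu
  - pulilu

sileri ~ silili — Higoru e corresponds to Anzili i after a consonant, before r.
feharu ~ fihalu, giyurud ~ giyulud — Higoru r corresponds to Anzili l between vowels (before a back vowel).
Applying these to Higoru 'pileru':
  pileru → piliru   (e→i after a consonant, before r)
  piliru → pililu   (r→l between vowels (before a back vowel))
So the Anzili cognate is 'pililu'.

pililu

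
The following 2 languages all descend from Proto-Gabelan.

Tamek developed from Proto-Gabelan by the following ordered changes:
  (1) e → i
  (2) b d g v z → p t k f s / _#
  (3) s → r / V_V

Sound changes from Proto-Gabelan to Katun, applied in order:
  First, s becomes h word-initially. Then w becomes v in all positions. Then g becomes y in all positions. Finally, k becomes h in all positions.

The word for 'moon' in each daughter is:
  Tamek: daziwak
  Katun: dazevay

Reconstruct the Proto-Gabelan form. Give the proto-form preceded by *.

Position 5: Tamek has w, Katun has v. Tamek preserves w here (none of its changes turn any other segment into w), so the proto-segment is *w.
Position 7: Tamek has k, Katun has y. Taking the neighbouring segments as reconstructed: Tamek k could go back to *k or *g; Katun y could go back to *g or *y — the one source consistent with every daughter is *g.
Continuing position by position gives *dazewag; check it forward:
Tamek: *dazewag
  dazewag → daziwag   [vowel merger]
  daziwag → daziwak   [final devoicing]
  daziwak (rule 3 does not apply)
  giving Tamek daziwak.
Katun: *dazewag > dazevag > dazevay  (by unconditioned shift, unconditioned shift)
No other proto-form is consistent with every reflex, so the reconstruction is *dazewag.

*dazewag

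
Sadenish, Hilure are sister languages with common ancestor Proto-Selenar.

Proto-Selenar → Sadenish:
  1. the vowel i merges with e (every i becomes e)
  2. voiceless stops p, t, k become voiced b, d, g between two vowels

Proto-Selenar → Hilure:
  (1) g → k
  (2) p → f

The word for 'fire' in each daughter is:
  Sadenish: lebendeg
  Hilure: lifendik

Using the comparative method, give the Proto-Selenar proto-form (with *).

Position 2: Sadenish has e, Hilure has i. Hilure preserves i here (none of its changes turn any other segment into i), so the proto-segment is *i.
Position 8: Sadenish has g, Hilure has k. Taking the neighbouring segments as reconstructed: Sadenish g can only go back to *g; Hilure k could go back to *k or *g — the one source consistent with every daughter is *g.
Position 3: Sadenish has b, Hilure has f. Taking the neighbouring segments as reconstructed: Sadenish b could go back to *p or *b; Hilure f could go back to *p or *f — the one source consistent with every daughter is *p.
Continuing position by position gives *lipendig; check it forward:
Sadenish: *lipendig
  lipendig → lependeg   [vowel merger]
  lependeg → lebendeg   [intervocalic voicing]
  giving Sadenish lebendeg.
Hilure: start from *lipendig.
  rule 1 (unconditioned shift): lipendig → lipendik
  rule 2 (unconditioned shift): lipendik → lifendik
  ⇒ Hilure lifendik
Only *lipendig yields all of Sadenish lebendeg, Hilure lifendik.

*lipendig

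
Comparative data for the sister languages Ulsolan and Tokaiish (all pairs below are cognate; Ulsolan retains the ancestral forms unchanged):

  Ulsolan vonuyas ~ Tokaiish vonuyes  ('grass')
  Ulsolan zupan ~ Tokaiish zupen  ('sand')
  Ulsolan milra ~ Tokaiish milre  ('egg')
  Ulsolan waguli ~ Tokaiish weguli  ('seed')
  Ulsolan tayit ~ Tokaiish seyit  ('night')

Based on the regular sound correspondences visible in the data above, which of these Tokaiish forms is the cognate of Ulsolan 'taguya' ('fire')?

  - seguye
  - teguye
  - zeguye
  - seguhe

tayit ~ seyit — Ulsolan t corresponds to Tokaiish s word-initially before a back vowel.
vonuyas ~ vonuyes, waguli ~ weguli — Ulsolan a corresponds to Tokaiish e after a consonant, before a consonant other than r, m, n, p, b, f, v.
milra ~ milre — Ulsolan a corresponds to Tokaiish e word-finally.
Applying these to Ulsolan 'taguya':
  taguya → saguya   (t→s word-initially before a back vowel)
  saguya → seguya   (a→e after a consonant, before a consonant other than r, m, n, p, b, f, v)
  seguya → seguye   (a→e word-finally)
So the Tokaiish cognate is 'seguye'.

seguye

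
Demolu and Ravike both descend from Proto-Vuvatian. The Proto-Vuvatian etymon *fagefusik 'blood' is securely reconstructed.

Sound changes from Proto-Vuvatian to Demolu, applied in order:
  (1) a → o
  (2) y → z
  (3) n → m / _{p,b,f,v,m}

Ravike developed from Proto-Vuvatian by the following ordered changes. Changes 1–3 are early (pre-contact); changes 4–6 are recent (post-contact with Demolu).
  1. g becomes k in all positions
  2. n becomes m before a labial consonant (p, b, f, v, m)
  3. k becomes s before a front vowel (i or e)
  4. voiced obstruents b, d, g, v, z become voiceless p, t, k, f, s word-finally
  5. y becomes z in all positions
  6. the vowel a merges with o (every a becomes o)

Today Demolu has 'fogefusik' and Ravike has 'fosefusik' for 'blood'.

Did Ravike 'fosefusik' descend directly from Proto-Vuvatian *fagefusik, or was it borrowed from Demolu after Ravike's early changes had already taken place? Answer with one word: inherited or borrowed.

inherited

If inherited, *fagefusik would pass through all of Ravike's changes:
Ravike: start from *fagefusik.
  rule 1 (unconditioned shift): fagefusik → fakefusik
  rule 2: no change — fakefusik
  rule 3 (palatalisation): fakefusik → fasefusik
  rule 4: no change — fasefusik
  rule 5: no change — fasefusik
  rule 6 (vowel merger): fasefusik → fosefusik
  ⇒ Ravike fosefusik
If borrowed from Demolu 'fogefusik' after the early changes, it would undergo only the recent ones:
  rule 4 (final devoicing): no change (fogefusik)
  rule 5 (unconditioned shift): no change (fogefusik)
  rule 6 (vowel merger): no change (fogefusik)
  ⇒ as a loan: fogefusik
Ravike 'fosefusik' matches the inherited outcome exactly, so it is an inherited cognate, not a loan.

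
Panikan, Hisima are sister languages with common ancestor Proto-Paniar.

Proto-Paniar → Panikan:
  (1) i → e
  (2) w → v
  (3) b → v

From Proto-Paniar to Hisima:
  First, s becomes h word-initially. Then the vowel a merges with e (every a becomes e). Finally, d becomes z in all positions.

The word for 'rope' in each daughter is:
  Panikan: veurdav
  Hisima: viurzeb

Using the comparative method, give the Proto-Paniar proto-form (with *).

Position 2: Panikan has e, Hisima has i. Hisima preserves i here (none of its changes turn any other segment into i), so the proto-segment is *i.
Position 7: Panikan has v, Hisima has b. Hisima preserves b here (none of its changes turn any other segment into b), so the proto-segment is *b.
Continuing position by position gives *viurdab; check it forward:
Panikan: *viurdab
  viurdab → veurdab   [vowel merger]
  veurdab (rule 2 does not apply)
  veurdab → veurdav   [unconditioned shift]
  giving Panikan veurdav.
Hisima: start from *viurdab.
  rule 1: no change — viurdab
  rule 2 (vowel merger): viurdab → viurdeb
  rule 3 (unconditioned shift): viurdeb → viurzeb
  ⇒ Hisima viurzeb
*viurdab is the unique common source.

*viurdab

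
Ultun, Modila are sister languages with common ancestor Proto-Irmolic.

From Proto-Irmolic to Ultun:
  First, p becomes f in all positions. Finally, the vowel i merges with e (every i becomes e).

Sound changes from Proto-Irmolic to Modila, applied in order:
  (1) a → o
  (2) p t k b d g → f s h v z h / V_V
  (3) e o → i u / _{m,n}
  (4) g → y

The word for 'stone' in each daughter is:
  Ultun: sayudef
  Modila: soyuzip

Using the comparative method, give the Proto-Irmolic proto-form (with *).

Position 6: Ultun has e, Modila has i. Taking the neighbouring segments as reconstructed: Ultun e could go back to *e or *i; Modila i can only go back to *i — the one source consistent with every daughter is *i.
Position 2: Ultun has a, Modila has o. Ultun preserves a here (none of its changes turn any other segment into a), so the proto-segment is *a.
Position 5: Ultun has d, Modila has z. Ultun preserves d here (none of its changes turn any other segment into d), so the proto-segment is *d.
This points to *sayudip. Verify forward in each daughter:
Ultun: start from *sayudip.
  rule 1 (unconditioned shift): sayudip → sayudif
  rule 2 (vowel merger): sayudif → sayudef
  ⇒ Ultun sayudef
Modila: start from *sayudip.
  rule 1 (vowel merger): sayudip → soyudip
  rule 2 (intervocalic lenition): soyudip → soyuzip
  rule 3: no change — soyuzip
  rule 4: no change — soyuzip
  ⇒ Modila soyuzip
Only *sayudip yields all of Ultun sayudef, Modila soyuzip.

*sayudip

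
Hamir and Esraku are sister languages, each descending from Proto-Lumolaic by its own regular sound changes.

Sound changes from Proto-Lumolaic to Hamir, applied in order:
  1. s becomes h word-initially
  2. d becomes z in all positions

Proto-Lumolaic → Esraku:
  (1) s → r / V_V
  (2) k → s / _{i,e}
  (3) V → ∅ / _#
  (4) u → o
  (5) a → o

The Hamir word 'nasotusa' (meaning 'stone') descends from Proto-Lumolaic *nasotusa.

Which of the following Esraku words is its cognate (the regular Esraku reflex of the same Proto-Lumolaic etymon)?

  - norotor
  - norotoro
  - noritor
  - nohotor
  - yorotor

Esraku: start from *nasotusa.
  rule 1 (rhotacism): nasotusa → narotura
  rule 2: no change — narotura
  rule 3 (apocope): narotura → narotur
  rule 4 (vowel merger): narotur → narotor
  rule 5 (vowel merger): narotor → norotor
  ⇒ Esraku norotor

norotor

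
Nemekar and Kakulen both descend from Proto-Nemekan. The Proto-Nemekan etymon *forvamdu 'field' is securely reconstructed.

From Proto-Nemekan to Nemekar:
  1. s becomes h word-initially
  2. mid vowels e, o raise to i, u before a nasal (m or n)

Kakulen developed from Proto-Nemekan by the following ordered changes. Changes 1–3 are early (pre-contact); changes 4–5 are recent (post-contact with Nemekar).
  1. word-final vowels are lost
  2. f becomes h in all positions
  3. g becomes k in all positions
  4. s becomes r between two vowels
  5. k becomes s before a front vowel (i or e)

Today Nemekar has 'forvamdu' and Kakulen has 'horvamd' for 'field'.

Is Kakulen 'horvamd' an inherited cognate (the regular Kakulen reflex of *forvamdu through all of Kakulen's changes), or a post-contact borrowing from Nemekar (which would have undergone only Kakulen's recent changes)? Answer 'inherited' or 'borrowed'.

inherited

If inherited, *forvamdu would pass through all of Kakulen's changes:
Kakulen: *forvamdu > forvamd > horvamd  (by apocope, unconditioned shift)
If borrowed from Nemekar 'forvamdu' after the early changes, it would undergo only the recent ones:
  rule 4 (rhotacism): no change (forvamdu)
  rule 5 (palatalisation): no change (forvamdu)
  ⇒ as a loan: forvamdu
Kakulen 'horvamd' matches the inherited outcome exactly, so it is an inherited cognate, not a loan.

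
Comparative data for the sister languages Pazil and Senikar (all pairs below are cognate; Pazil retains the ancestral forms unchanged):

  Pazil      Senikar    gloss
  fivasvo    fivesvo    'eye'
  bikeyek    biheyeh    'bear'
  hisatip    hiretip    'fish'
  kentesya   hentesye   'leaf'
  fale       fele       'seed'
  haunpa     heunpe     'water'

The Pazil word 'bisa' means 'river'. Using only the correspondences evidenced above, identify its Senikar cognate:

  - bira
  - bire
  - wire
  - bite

bire

hisatip ~ hiretip — Pazil s corresponds to Senikar r between vowels (before a back vowel).
kentesya ~ hentesye, haunpa ~ heunpe — Pazil a corresponds to Senikar e word-finally.
Applying these to Pazil 'bisa':
  bisa → bira   (s→r between vowels (before a back vowel))
  bira → bire   (a→e word-finally)
So the Senikar cognate is 'bire'.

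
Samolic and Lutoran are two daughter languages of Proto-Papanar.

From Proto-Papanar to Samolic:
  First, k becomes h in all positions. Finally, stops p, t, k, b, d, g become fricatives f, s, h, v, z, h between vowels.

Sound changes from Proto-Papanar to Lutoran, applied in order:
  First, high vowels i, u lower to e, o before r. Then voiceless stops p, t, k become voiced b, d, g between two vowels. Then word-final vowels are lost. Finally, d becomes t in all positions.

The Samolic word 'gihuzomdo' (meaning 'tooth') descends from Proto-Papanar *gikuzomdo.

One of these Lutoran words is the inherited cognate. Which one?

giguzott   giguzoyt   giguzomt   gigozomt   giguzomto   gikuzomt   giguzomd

Lutoran: *gikuzomdo
  gikuzomdo (rule 1 does not apply)
  gikuzomdo → giguzomdo   [intervocalic voicing]
  giguzomdo → giguzomd   [apocope]
  giguzomd → giguzomt   [unconditioned shift]
  giving Lutoran giguzomt.
Only 'giguzomt' matches the regular Lutoran development of *gikuzomdo.

giguzomt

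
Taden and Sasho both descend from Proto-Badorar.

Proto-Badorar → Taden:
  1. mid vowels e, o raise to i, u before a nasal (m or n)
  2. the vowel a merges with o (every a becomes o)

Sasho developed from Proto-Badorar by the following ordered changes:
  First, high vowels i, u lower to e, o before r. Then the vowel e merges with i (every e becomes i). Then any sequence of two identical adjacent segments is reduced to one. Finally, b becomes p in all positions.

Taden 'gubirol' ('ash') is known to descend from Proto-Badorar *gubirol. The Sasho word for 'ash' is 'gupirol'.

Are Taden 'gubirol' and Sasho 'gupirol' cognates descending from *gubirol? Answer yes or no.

yes

Derive the expected Sasho reflex of *gubirol:
Sasho: *gubirol
  gubirol → guberol   [pre-rhotic lowering]
  guberol → gubirol   [vowel merger]
  gubirol (rule 3 does not apply)
  gubirol → gupirol   [unconditioned shift]
  giving Sasho gupirol.
Sasho 'gupirol' matches the regular reflex exactly, so the pair is cognate.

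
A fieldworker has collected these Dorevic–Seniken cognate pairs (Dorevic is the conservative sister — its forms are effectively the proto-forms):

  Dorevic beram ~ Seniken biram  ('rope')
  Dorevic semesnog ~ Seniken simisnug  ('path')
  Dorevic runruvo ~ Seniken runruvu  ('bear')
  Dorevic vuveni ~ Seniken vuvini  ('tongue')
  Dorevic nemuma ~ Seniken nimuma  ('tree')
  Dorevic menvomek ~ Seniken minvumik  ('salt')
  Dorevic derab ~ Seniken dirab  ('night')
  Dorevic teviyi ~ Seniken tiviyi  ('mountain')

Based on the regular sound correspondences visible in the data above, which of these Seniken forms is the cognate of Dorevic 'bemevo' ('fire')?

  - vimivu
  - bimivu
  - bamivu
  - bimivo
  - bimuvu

semesnog ~ simisnug, nemuma ~ nimuma — Dorevic e corresponds to Seniken i after a consonant, before a nasal.
teviyi ~ tiviyi — Dorevic e corresponds to Seniken i after a consonant, before a labial obstruent.
runruvo ~ runruvu — Dorevic o corresponds to Seniken u word-finally.
Applying these to Dorevic 'bemevo':
  bemevo → bimevo   (e→i after a consonant, before a nasal)
  bimevo → bimivo   (e→i after a consonant, before a labial obstruent)
  bimivo → bimivu   (o→u word-finally)
So the Seniken cognate is 'bimivu'.

bimivu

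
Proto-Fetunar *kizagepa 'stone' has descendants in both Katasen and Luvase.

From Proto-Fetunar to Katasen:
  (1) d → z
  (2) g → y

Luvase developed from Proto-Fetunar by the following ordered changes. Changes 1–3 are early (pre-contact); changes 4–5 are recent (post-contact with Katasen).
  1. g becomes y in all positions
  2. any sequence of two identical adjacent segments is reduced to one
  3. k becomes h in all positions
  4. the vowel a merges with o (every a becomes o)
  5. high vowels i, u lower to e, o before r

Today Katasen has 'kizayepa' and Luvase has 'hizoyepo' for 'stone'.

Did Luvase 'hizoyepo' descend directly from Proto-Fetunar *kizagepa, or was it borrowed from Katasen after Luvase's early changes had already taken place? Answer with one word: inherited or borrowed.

inherited

If inherited, *kizagepa would pass through all of Luvase's changes:
Luvase: *kizagepa
  kizagepa → kizayepa   [unconditioned shift]
  kizayepa (rule 2 does not apply)
  kizayepa → hizayepa   [unconditioned shift]
  hizayepa → hizoyepo   [vowel merger]
  hizoyepo (rule 5 does not apply)
  giving Luvase hizoyepo.
If borrowed from Katasen 'kizayepa' after the early changes, it would undergo only the recent ones:
  rule 4 (vowel merger): kizayepa → kizoyepo
  rule 5 (pre-rhotic lowering): no change (kizoyepo)
  ⇒ as a loan: kizoyepo
Luvase 'hizoyepo' matches the inherited outcome exactly, so it is an inherited cognate, not a loan.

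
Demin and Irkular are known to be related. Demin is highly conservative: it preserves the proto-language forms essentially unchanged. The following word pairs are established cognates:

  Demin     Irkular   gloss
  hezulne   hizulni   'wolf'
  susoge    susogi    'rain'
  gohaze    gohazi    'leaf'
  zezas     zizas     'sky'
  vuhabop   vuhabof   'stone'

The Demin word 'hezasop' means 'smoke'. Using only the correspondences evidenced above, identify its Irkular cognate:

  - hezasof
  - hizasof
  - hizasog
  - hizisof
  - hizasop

hezulne ~ hizulni, zezas ~ zizas — Demin e corresponds to Irkular i after a consonant, before a consonant other than r, m, n, p, b, f, v.
vuhabop ~ vuhabof — Demin p corresponds to Irkular f word-finally.
Applying these to Demin 'hezasop':
  hezasop → hizasop   (e→i after a consonant, before a consonant other than r, m, n, p, b, f, v)
  hizasop → hizasof   (p→f word-finally)
So the Irkular cognate is 'hizasof'.

hizasof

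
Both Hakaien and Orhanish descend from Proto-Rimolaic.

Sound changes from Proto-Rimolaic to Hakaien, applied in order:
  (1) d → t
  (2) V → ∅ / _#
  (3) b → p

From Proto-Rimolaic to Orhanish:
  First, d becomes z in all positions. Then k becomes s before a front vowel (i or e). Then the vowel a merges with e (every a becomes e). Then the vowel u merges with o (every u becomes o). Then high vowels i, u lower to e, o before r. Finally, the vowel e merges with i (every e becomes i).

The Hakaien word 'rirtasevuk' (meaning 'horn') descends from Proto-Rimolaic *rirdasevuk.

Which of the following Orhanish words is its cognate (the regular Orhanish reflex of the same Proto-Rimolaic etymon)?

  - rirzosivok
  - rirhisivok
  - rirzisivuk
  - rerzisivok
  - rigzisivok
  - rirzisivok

rirzisivok

Orhanish: *rirdasevuk > rirzasevuk > rirzesevuk > rirzesevok > rerzesevok > rirzisivok  (by unconditioned shift, vowel merger, vowel merger, pre-rhotic lowering, vowel merger)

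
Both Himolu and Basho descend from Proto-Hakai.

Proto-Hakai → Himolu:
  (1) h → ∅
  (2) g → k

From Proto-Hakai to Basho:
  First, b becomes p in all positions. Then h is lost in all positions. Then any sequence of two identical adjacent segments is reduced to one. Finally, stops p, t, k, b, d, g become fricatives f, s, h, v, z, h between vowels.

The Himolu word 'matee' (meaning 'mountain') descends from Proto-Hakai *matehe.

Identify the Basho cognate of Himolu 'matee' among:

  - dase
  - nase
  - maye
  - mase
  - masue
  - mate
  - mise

mase

Basho: *matehe
  matehe (rule 1 does not apply)
  matehe → matee   [h-loss]
  matee → mate   [degemination]
  mate → mase   [intervocalic lenition]
  giving Basho mase.
Only 'mase' matches the regular Basho development of *matehe.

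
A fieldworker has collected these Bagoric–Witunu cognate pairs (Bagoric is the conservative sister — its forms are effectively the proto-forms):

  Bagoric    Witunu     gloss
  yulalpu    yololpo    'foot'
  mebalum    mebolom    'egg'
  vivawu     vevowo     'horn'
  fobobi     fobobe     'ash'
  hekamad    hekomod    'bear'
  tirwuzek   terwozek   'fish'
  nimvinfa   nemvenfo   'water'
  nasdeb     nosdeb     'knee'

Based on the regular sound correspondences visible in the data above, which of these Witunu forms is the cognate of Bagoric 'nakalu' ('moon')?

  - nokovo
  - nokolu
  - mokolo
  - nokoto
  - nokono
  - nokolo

nokolo

yulalpu ~ yololpo, mebalum ~ mebolom — Bagoric a corresponds to Witunu o after a consonant, before a consonant other than r, m, n, p, b, f, v.
yulalpu ~ yololpo, vivawu ~ vevowo — Bagoric u corresponds to Witunu o word-finally.
Applying these to Bagoric 'nakalu':
  nakalu → nokalu   (a→o after a consonant, before a consonant other than r, m, n, p, b, f, v)
  nokalu → nokolu   (a→o after a consonant, before a consonant other than r, m, n, p, b, f, v)
  nokolu → nokolo   (u→o word-finally)
So the Witunu cognate is 'nokolo'.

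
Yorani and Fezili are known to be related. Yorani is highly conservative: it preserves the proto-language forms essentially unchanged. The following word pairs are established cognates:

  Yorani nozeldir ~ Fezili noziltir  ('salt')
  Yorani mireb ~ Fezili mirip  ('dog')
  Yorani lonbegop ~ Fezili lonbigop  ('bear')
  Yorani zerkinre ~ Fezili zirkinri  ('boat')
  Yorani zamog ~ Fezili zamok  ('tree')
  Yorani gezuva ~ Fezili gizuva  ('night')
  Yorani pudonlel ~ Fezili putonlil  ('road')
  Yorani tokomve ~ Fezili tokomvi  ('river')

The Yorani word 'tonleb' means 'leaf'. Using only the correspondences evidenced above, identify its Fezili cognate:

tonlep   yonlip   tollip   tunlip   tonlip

mireb ~ mirip — Yorani e corresponds to Fezili i after a consonant, before a labial obstruent.
mireb ~ mirip — Yorani b corresponds to Fezili p word-finally.
Applying these to Yorani 'tonleb':
  tonleb → tonlib   (e→i after a consonant, before a labial obstruent)
  tonlib → tonlip   (b→p word-finally)
So the Fezili cognate is 'tonlip'.

tonlip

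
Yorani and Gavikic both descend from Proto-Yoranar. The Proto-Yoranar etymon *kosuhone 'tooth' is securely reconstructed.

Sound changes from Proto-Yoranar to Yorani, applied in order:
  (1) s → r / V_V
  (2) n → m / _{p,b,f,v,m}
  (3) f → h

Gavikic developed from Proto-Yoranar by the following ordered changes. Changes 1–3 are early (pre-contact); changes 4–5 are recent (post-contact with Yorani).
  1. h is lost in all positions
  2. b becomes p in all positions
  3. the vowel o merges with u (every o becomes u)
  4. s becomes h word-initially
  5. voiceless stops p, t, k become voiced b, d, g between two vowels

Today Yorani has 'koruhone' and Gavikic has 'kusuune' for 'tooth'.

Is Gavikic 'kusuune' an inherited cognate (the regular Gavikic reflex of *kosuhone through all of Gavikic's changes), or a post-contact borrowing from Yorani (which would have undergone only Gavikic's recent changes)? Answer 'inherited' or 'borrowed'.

inherited

If inherited, *kosuhone would pass through all of Gavikic's changes:
Gavikic: *kosuhone > kosuone > kusuune  (by h-loss, vowel merger)
If borrowed from Yorani 'koruhone' after the early changes, it would undergo only the recent ones:
  rule 4 (debuccalisation): no change (koruhone)
  rule 5 (intervocalic voicing): no change (koruhone)
  ⇒ as a loan: koruhone
Gavikic 'kusuune' matches the inherited outcome exactly, so it is an inherited cognate, not a loan.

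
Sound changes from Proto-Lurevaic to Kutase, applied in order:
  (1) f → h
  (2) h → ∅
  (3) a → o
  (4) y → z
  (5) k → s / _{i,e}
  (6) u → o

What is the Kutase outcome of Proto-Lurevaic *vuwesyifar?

Kutase: *vuwesyifar > vuwesyihar > vuwesyiar > vuwesyior > vuweszior > voweszior  (by unconditioned shift, h-loss, vowel merger, unconditioned shift, vowel merger)

voweszior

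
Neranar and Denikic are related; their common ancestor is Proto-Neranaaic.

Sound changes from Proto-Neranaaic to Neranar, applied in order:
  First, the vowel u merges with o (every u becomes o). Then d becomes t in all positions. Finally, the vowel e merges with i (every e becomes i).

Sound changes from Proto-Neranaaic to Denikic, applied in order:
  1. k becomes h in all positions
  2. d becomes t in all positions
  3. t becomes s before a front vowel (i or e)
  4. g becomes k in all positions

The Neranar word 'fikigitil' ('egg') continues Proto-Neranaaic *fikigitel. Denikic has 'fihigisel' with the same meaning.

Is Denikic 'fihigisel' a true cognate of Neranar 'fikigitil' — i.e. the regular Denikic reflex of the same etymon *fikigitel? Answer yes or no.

Derive the expected Denikic reflex of *fikigitel:
Denikic: *fikigitel
  fikigitel → fihigitel   [unconditioned shift]
  fihigitel (rule 2 does not apply)
  fihigitel → fihigisel   [palatalisation]
  fihigisel → fihikisel   [unconditioned shift]
  giving Denikic fihikisel.
The regular Denikic reflex would be 'fihikisel', but the attested form is 'fihigisel'. The correspondence is irregular, so they are not cognates (the Denikic form has a different source).

no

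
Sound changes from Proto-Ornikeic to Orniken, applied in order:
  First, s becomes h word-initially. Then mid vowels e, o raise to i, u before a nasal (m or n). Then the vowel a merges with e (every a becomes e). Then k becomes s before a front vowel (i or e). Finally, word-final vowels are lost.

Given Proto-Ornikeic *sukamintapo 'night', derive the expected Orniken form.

husemintep

Orniken: start from *sukamintapo.
  rule 1 (debuccalisation): sukamintapo → hukamintapo
  rule 2: no change — hukamintapo
  rule 3 (vowel merger): hukamintapo → hukemintepo
  rule 4 (palatalisation): hukemintepo → husemintepo
  rule 5 (apocope): husemintepo → husemintep
  ⇒ Orniken husemintep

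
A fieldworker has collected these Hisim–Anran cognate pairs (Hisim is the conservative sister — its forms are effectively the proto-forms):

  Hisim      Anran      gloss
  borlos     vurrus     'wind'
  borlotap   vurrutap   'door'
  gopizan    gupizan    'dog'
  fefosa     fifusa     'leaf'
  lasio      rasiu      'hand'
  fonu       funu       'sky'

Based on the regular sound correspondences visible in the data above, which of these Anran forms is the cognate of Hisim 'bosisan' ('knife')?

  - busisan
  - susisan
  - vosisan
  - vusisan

vusisan

borlos ~ vurrus, borlotap ~ vurrutap — Hisim b corresponds to Anran v word-initially before a back vowel.
borlos ~ vurrus, borlotap ~ vurrutap — Hisim o corresponds to Anran u after a consonant, before a consonant other than r, m, n, p, b, f, v.
Applying these to Hisim 'bosisan':
  bosisan → vosisan   (b→v word-initially before a back vowel)
  vosisan → vusisan   (o→u after a consonant, before a consonant other than r, m, n, p, b, f, v)
So the Anran cognate is 'vusisan'.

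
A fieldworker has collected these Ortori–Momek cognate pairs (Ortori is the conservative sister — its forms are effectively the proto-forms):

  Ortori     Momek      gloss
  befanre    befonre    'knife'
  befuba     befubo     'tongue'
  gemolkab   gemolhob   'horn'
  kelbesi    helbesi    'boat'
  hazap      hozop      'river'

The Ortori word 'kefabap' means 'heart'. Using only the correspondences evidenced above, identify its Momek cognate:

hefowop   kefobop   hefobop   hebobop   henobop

hefobop

kelbesi ~ helbesi — Ortori k corresponds to Momek h word-initially before a front vowel.
gemolkab ~ gemolhob — Ortori a corresponds to Momek o after a consonant, before a labial obstruent.
hazap ~ hozop — Ortori a corresponds to Momek o after a consonant, before a labial obstruent.
Applying these to Ortori 'kefabap':
  kefabap → hefabap   (k→h word-initially before a front vowel)
  hefabap → hefobap   (a→o after a consonant, before a labial obstruent)
  hefobap → hefobop   (a→o after a consonant, before a labial obstruent)
So the Momek cognate is 'hefobop'.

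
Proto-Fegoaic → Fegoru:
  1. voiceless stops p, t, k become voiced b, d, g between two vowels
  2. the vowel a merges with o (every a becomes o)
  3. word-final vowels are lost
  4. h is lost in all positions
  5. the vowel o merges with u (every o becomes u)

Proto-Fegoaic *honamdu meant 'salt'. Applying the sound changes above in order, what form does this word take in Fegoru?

Fegoru: *honamdu > honomdu > honomd > onomd > unumd  (by vowel merger, apocope, h-loss, vowel merger)

unumd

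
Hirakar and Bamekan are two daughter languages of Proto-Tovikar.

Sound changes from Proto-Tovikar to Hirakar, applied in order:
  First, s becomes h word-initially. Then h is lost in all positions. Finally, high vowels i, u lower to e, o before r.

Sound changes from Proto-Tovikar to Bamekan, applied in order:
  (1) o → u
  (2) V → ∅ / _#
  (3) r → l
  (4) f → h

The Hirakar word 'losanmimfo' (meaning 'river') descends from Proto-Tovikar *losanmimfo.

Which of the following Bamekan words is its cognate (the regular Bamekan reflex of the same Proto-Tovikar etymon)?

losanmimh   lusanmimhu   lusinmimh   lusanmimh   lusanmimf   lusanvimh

Bamekan: *losanmimfo > lusanmimfu > lusanmimf > lusanmimh  (by vowel merger, apocope, unconditioned shift)
The other candidates each miss or misapply at least one Bamekan change.

lusanmimh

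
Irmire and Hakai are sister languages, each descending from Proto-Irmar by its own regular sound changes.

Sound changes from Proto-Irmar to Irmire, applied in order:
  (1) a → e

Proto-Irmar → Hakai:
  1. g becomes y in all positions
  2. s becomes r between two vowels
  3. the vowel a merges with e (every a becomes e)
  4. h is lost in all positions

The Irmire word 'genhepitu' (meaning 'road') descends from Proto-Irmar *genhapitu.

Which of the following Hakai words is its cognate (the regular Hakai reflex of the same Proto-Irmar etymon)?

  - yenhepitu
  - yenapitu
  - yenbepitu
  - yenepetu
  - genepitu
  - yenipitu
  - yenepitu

Hakai: *genhapitu > yenhapitu > yenhepitu > yenepitu  (by unconditioned shift, vowel merger, h-loss)

yenepitu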